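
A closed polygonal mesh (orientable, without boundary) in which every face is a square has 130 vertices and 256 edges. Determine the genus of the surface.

0

Every face is a square and each edge borders two faces, so 4F = 2·256, giving F = 128.
χ = V − E + F = 130 − 256 + 128 = 2.
For a closed orientable surface χ = 2 − 2g, so g = (2 − (2))/2 = 0.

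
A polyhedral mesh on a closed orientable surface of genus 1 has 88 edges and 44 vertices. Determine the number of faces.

For a closed orientable surface of genus 1, χ = 2 − 2·1 = 0.
F = 0 − V + E = 0 − 44 + 88 = 44.

44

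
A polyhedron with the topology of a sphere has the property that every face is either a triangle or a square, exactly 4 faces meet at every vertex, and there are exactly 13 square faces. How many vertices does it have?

Let x be the number of triangles; then F = 13 + x.
Edge–face incidences: 2E = 4·13 + 3·x = 52 + 3x.
Every vertex has degree 4, so 4V = 2E.
Euler: V − E + F = 2 ⇒ (2E)/4 − E + (13 + x) = 2.
Multiply by 8: 2·(2E) − 4·(2E) + 8·(13 + x) = 16, i.e. 104 + 8x − 2·(52 + 3x) = 16.
Collecting terms: 2x = 16, so x = 8.
Then 2E = 52 + 3·8 = 76, so E = 38, V = 2E/4 = 19, F = 13 + 8 = 21.

19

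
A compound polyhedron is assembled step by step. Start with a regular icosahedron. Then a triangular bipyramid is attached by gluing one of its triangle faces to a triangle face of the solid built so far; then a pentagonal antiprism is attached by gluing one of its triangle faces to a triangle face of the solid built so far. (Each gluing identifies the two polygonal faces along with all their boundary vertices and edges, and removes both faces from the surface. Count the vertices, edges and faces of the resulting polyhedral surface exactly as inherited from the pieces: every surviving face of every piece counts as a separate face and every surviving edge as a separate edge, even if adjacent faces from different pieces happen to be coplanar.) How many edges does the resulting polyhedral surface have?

A regular icosahedron: V=12, E=30, F=20.
Attach a triangular bipyramid (V=5, E=9, F=6) along a 3-gon: merge 3 vertices and 3 edges, delete both glued faces → V=14, E=36, F=24.
Attach a pentagonal antiprism (V=10, E=20, F=12) along a 3-gon: merge 3 vertices and 3 edges, delete both glued faces → V=21, E=53, F=34.
Check: V − E + F = 21 − 53 + 34 = 2.

53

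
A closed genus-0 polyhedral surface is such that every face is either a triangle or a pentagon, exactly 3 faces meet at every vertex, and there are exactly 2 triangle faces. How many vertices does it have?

12

Let x be the number of pentagons; then F = 2 + x.
Edge–face incidences: 2E = 3·2 + 5·x = 6 + 5x.
Every vertex has degree 3, so 3V = 2E.
Euler: V − E + F = 2 ⇒ (2E)/3 − E + (2 + x) = 2.
Multiply by 6: 2·(2E) − 3·(2E) + 6·(2 + x) = 12, i.e. 12 + 6x − (6 + 5x) = 12.
Collecting terms: x + 6 = 12, so x = 6.
Then 2E = 6 + 5·6 = 36, so E = 18, V = 2E/3 = 12, F = 2 + 6 = 8.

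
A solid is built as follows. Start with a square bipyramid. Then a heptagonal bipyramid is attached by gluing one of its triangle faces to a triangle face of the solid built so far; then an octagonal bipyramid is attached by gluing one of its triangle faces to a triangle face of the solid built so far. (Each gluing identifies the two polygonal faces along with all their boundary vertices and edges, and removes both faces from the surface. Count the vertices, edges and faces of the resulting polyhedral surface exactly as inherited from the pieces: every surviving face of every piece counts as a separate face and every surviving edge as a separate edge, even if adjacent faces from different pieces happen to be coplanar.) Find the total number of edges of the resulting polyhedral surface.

51

A square bipyramid: V=6, E=12, F=8.
Attach a heptagonal bipyramid (V=9, E=21, F=14) along a 3-gon: merge 3 vertices and 3 edges, delete both glued faces → V=12, E=30, F=20.
Attach an octagonal bipyramid (V=10, E=24, F=16) along a 3-gon: merge 3 vertices and 3 edges, delete both glued faces → V=19, E=51, F=34.
Check: V − E + F = 19 − 51 + 34 = 2.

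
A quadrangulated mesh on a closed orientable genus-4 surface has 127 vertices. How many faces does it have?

χ = 2 − 2·4 = -6, and every face is a square so 4F = 2E.
V − E + F = -6 with E = 4F/2 gives 127 − (4/2 − 1)·F = -6, so F = 133 and E = 266.

133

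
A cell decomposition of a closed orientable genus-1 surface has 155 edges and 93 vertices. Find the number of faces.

For a closed orientable surface of genus 1, χ = 2 − 2·1 = 0.
F = 0 − V + E = 0 − 93 + 155 = 62.

62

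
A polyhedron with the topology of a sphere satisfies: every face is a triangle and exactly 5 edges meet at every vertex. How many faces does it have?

Each face has 3 edges and each edge borders two faces, so 2E = 3F.
Each vertex has degree 5, so 5V = 2E and hence V = 3F/5.
Euler: V − E + F = 2 ⇒ (3F/5) − (3F/2) + F = 2.
Multiply by 10: (6 − 15 + 10)F = 20, i.e. 1F = 20.
So F = 20, E = 3·20/2 = 30, V = 3·20/5 = 12.

20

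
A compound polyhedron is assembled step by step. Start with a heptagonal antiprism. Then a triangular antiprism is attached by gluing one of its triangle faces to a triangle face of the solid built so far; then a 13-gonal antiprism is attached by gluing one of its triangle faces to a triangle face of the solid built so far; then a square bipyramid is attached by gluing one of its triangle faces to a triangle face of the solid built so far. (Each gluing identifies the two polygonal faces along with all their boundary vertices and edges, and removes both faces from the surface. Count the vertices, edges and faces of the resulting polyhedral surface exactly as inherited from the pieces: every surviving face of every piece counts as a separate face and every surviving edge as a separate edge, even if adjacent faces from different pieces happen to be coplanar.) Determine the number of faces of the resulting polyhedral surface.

A heptagonal antiprism: V=14, E=28, F=16.
Attach a triangular antiprism (V=6, E=12, F=8) along a 3-gon: merge 3 vertices and 3 edges, delete both glued faces → V=17, E=37, F=22.
Attach a 13-gonal antiprism (V=26, E=52, F=28) along a 3-gon: merge 3 vertices and 3 edges, delete both glued faces → V=40, E=86, F=48.
Attach a square bipyramid (V=6, E=12, F=8) along a 3-gon: merge 3 vertices and 3 edges, delete both glued faces → V=43, E=95, F=54.
Check: V − E + F = 43 − 95 + 54 = 2.

54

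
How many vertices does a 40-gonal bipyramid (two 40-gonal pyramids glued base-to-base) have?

A bipyramid over an n-gon has 2n triangular faces and n + 2 vertices: V = 40 + 2 = 42, E = 3·40 = 120, F = 2·40 = 80.

42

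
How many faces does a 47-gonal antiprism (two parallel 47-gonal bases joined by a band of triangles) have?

An antiprism on an n-gon has two n-gon caps and 2n triangles: V = 2·47 = 94, E = 4·47 = 188, F = 2·47 + 2 = 96.
Check: V − E + F = 94 − 188 + 96 = 2.

96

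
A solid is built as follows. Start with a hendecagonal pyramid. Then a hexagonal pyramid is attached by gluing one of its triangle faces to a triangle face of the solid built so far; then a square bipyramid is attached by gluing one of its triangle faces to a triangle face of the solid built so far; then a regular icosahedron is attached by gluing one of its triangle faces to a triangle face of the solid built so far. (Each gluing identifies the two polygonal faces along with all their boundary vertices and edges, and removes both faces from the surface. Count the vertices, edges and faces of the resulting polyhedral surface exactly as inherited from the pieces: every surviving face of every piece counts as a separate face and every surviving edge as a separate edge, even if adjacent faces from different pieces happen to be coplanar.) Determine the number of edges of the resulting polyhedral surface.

67

A hendecagonal pyramid: V=12, E=22, F=12.
Attach a hexagonal pyramid (V=7, E=12, F=7) along a 3-gon: merge 3 vertices and 3 edges, delete both glued faces → V=16, E=31, F=17.
Attach a square bipyramid (V=6, E=12, F=8) along a 3-gon: merge 3 vertices and 3 edges, delete both glued faces → V=19, E=40, F=23.
Attach a regular icosahedron (V=12, E=30, F=20) along a 3-gon: merge 3 vertices and 3 edges, delete both glued faces → V=28, E=67, F=41.
Check: V − E + F = 28 − 67 + 41 = 2.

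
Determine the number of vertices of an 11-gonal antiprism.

An antiprism on an n-gon has two n-gon caps and 2n triangles: V = 2·11 = 22, E = 4·11 = 44, F = 2·11 + 2 = 24.

22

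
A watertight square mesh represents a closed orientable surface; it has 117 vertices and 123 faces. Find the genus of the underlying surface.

Every face is a square, so 2E = 4·123 = 492, giving E = 246.
χ = V − E + F = 117 − 246 + 123 = -6.
For a closed orientable surface χ = 2 − 2g, so g = (2 − (-6))/2 = 4.

4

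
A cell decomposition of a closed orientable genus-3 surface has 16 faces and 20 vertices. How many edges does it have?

For a closed orientable surface of genus 3, χ = 2 − 2·3 = -4.
E = V + F − (-4) = 20 + 16 − (-4) = 40.

40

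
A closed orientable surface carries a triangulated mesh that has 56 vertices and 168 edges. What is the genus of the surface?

1

Every face is a triangle and each edge borders two faces, so 3F = 2·168, giving F = 112.
χ = V − E + F = 56 − 168 + 112 = 0.
For a closed orientable surface χ = 2 − 2g, so g = (2 − (0))/2 = 1.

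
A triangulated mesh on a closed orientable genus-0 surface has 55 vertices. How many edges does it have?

χ = 2 − 2·0 = 2, and every face is a triangle so 3F = 2E.
V − E + F = 2 with E = 3F/2 gives 55 − (3/2 − 1)·F = 2, so F = 106 and E = 159.

159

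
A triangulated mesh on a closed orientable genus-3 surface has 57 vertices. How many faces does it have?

χ = 2 − 2·3 = -4, and every face is a triangle so 3F = 2E.
V − E + F = -4 with E = 3F/2 gives 57 − (3/2 − 1)·F = -4, so F = 122 and E = 183.

122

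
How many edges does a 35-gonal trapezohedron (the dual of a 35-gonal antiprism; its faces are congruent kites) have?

The n-trapezohedron (dual of the n-antiprism) has V = 2·35 + 2 = 72, E = 4·35 = 140, F = 2·35 = 70.

140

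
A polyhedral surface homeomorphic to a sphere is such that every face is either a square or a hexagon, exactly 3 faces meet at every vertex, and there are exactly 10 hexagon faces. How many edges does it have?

Let x be the number of squares; then F = 10 + x.
Edge–face incidences: 2E = 6·10 + 4·x = 60 + 4x.
Every vertex has degree 3, so 3V = 2E.
Euler: V − E + F = 2 ⇒ (2E)/3 − E + (10 + x) = 2.
Multiply by 6: 2·(2E) − 3·(2E) + 6·(10 + x) = 12, i.e. 60 + 6x − (60 + 4x) = 12.
Collecting terms: 2x = 12, so x = 6.
Then 2E = 60 + 4·6 = 84, so E = 42, V = 2E/3 = 28, F = 10 + 6 = 16.

42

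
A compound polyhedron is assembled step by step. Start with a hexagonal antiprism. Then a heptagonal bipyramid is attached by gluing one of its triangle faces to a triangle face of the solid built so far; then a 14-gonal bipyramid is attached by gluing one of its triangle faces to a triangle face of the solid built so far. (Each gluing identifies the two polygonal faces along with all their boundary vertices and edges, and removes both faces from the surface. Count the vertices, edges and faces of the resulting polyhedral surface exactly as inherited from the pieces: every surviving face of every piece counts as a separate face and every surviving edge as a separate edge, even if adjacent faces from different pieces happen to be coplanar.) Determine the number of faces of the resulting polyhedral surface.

A hexagonal antiprism: V=12, E=24, F=14.
Attach a heptagonal bipyramid (V=9, E=21, F=14) along a 3-gon: merge 3 vertices and 3 edges, delete both glued faces → V=18, E=42, F=26.
Attach a 14-gonal bipyramid (V=16, E=42, F=28) along a 3-gon: merge 3 vertices and 3 edges, delete both glued faces → V=31, E=81, F=52.
Check: V − E + F = 31 − 81 + 52 = 2.

52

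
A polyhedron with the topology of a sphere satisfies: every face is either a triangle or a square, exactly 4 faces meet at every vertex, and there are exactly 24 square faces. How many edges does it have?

Let x be the number of triangles; then F = 24 + x.
Edge–face incidences: 2E = 4·24 + 3·x = 96 + 3x.
Every vertex has degree 4, so 4V = 2E.
Euler: V − E + F = 2 ⇒ (2E)/4 − E + (24 + x) = 2.
Multiply by 8: 2·(2E) − 4·(2E) + 8·(24 + x) = 16, i.e. 192 + 8x − 2·(96 + 3x) = 16.
Collecting terms: 2x = 16, so x = 8.
Then 2E = 96 + 3·8 = 120, so E = 60, V = 2E/4 = 30, F = 24 + 8 = 32.

60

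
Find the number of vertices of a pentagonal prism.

10

A prism on an n-gon has two n-gon bases and n rectangular sides: V = 2·5 = 10, E = 3·5 = 15, F = 5 + 2 = 7.
Check: V − E + F = 10 − 15 + 7 = 2.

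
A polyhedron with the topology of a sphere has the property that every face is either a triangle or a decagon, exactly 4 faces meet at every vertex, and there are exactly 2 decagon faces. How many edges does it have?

40

Let x be the number of triangles; then F = 2 + x.
Edge–face incidences: 2E = 10·2 + 3·x = 20 + 3x.
Every vertex has degree 4, so 4V = 2E.
Euler: V − E + F = 2 ⇒ (2E)/4 − E + (2 + x) = 2.
Multiply by 8: 2·(2E) − 4·(2E) + 8·(2 + x) = 16, i.e. 16 + 8x − 2·(20 + 3x) = 16.
Collecting terms: 2x − 24 = 16, so 2x = 40, so x = 20.
Then 2E = 20 + 3·20 = 80, so E = 40, V = 2E/4 = 20, F = 2 + 20 = 22.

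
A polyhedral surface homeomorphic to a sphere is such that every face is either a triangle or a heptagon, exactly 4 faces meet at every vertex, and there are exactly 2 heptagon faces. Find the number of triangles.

Let x be the number of triangles; then F = 2 + x.
Edge–face incidences: 2E = 7·2 + 3·x = 14 + 3x.
Every vertex has degree 4, so 4V = 2E.
Euler: V − E + F = 2 ⇒ (2E)/4 − E + (2 + x) = 2.
Multiply by 8: 2·(2E) − 4·(2E) + 8·(2 + x) = 16, i.e. 16 + 8x − 2·(14 + 3x) = 16.
Collecting terms: 2x − 12 = 16, so 2x = 28, so x = 14.
Then 2E = 14 + 3·14 = 56, so E = 28, V = 2E/4 = 14, F = 2 + 14 = 16.

14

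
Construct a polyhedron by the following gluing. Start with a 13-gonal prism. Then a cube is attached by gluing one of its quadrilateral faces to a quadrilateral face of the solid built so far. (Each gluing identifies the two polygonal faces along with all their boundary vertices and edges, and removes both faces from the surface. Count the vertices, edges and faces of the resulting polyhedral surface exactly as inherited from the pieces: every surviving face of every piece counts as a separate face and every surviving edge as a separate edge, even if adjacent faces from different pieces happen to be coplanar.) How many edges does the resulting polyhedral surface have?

47

A 13-gonal prism: V=26, E=39, F=15.
Attach a cube (V=8, E=12, F=6) along a 4-gon: merge 4 vertices and 4 edges, delete both glued faces → V=30, E=47, F=19.
Check: V − E + F = 30 − 47 + 19 = 2.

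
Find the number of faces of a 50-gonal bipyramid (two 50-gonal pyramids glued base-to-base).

A bipyramid over an n-gon has 2n triangular faces and n + 2 vertices: V = 50 + 2 = 52, E = 3·50 = 150, F = 2·50 = 100.
Check: V − E + F = 52 − 150 + 100 = 2.

100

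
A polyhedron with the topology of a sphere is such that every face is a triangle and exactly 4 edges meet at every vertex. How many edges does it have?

12

Each face has 3 edges and each edge borders two faces, so 2E = 3F.
Each vertex has degree 4, so 4V = 2E and hence V = 3F/4.
Euler: V − E + F = 2 ⇒ (3F/4) − (3F/2) + F = 2.
Multiply by 8: (6 − 12 + 8)F = 16, i.e. 2F = 16.
So F = 8, E = 3·8/2 = 12, V = 3·8/4 = 6.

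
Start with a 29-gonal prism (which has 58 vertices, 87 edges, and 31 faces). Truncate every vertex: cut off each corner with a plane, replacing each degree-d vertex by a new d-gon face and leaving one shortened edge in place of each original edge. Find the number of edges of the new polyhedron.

Truncation replaces each original edge-end by a new vertex, so V′ = 2E = 174.
Each original edge survives, and each old vertex of degree d contributes d new edges; summing degrees gives Σd = 2E, so E′ = E + 2E = 3E = 261.
Each original face survives and each original vertex becomes one new face: F′ = F + V = 89.

261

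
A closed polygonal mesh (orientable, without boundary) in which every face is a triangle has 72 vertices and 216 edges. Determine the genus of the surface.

1

Every face is a triangle and each edge borders two faces, so 3F = 2·216, giving F = 144.
χ = V − E + F = 72 − 216 + 144 = 0.
For a closed orientable surface χ = 2 − 2g, so g = (2 − (0))/2 = 1.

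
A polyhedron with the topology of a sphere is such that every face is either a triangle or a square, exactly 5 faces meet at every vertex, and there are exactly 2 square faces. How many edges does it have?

Let x be the number of triangles; then F = 2 + x.
Edge–face incidences: 2E = 4·2 + 3·x = 8 + 3x.
Every vertex has degree 5, so 5V = 2E.
Euler: V − E + F = 2 ⇒ (2E)/5 − E + (2 + x) = 2.
Multiply by 10: 2·(2E) − 5·(2E) + 10·(2 + x) = 20, i.e. 20 + 10x − 3·(8 + 3x) = 20.
Collecting terms: x − 4 = 20, so x = 24.
Then 2E = 8 + 3·24 = 80, so E = 40, V = 2E/5 = 16, F = 2 + 24 = 26.

40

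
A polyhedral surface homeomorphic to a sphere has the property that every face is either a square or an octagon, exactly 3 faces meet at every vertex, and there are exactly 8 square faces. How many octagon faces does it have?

2

Let x be the number of octagons; then F = 8 + x.
Edge–face incidences: 2E = 4·8 + 8·x = 32 + 8x.
Every vertex has degree 3, so 3V = 2E.
Euler: V − E + F = 2 ⇒ (2E)/3 − E + (8 + x) = 2.
Multiply by 6: 2·(2E) − 3·(2E) + 6·(8 + x) = 12, i.e. 48 + 6x − (32 + 8x) = 12.
Collecting terms: −2x + 16 = 12, so −2x = −4, so x = 2.
Then 2E = 32 + 8·2 = 48, so E = 24, V = 2E/3 = 16, F = 8 + 2 = 10.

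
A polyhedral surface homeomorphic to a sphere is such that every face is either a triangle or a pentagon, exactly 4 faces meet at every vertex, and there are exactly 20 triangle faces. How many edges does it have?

60

Let x be the number of pentagons; then F = 20 + x.
Edge–face incidences: 2E = 3·20 + 5·x = 60 + 5x.
Every vertex has degree 4, so 4V = 2E.
Euler: V − E + F = 2 ⇒ (2E)/4 − E + (20 + x) = 2.
Multiply by 8: 2·(2E) − 4·(2E) + 8·(20 + x) = 16, i.e. 160 + 8x − 2·(60 + 5x) = 16.
Collecting terms: −2x + 40 = 16, so −2x = −24, so x = 12.
Then 2E = 60 + 5·12 = 120, so E = 60, V = 2E/4 = 30, F = 20 + 12 = 32.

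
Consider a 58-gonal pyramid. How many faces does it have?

59

A pyramid on an n-gon base has one n-gon and n triangles: V = 58 + 1 = 59, E = 2·58 = 116, F = 58 + 1 = 59.
Check: V − E + F = 59 − 116 + 59 = 2.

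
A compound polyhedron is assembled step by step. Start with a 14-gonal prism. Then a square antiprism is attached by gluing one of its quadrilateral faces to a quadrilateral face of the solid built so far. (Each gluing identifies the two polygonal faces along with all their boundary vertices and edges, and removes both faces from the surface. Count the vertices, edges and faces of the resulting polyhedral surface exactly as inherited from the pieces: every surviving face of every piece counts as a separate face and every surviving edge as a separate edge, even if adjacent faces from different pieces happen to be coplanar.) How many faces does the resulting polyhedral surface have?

24

A 14-gonal prism: V=28, E=42, F=16.
Attach a square antiprism (V=8, E=16, F=10) along a 4-gon: merge 4 vertices and 4 edges, delete both glued faces → V=32, E=54, F=24.
Check: V − E + F = 32 − 54 + 24 = 2.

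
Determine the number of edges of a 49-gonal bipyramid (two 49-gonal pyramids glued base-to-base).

A bipyramid over an n-gon has 2n triangular faces and n + 2 vertices: V = 49 + 2 = 51, E = 3·49 = 147, F = 2·49 = 98.
Check: V − E + F = 51 − 147 + 98 = 2.

147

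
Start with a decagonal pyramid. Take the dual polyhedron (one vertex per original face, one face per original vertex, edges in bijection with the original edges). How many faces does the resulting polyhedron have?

11

The base solid has V = 11, E = 20, F = 11.
The dual swaps V and F and preserves E: V′ = F = 11, E′ = E = 20, F′ = V = 11.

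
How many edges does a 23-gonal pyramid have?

A pyramid on an n-gon base has one n-gon and n triangles: V = 23 + 1 = 24, E = 2·23 = 46, F = 23 + 1 = 24.

46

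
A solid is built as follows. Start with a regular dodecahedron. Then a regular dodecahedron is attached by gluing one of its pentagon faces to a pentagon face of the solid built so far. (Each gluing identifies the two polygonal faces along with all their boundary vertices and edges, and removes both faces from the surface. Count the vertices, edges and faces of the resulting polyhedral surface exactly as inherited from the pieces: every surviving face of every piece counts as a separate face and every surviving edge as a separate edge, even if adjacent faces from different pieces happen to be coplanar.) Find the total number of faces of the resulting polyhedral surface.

A regular dodecahedron: V=20, E=30, F=12.
Attach a regular dodecahedron (V=20, E=30, F=12) along a 5-gon: merge 5 vertices and 5 edges, delete both glued faces → V=35, E=55, F=22.
Check: V − E + F = 35 − 55 + 22 = 2.

22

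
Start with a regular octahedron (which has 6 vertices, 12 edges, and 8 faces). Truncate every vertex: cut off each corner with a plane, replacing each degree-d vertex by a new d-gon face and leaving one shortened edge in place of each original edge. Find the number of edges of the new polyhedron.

36

Truncation replaces each original edge-end by a new vertex, so V′ = 2E = 24.
Each original edge survives, and each old vertex of degree d contributes d new edges; summing degrees gives Σd = 2E, so E′ = E + 2E = 3E = 36.
Each original face survives and each original vertex becomes one new face: F′ = F + V = 14.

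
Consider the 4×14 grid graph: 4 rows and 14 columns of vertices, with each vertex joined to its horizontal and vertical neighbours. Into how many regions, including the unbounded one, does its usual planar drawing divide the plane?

The grid has V = 4·14 = 56 vertices and E = 4·13 + 14·3 = 94 edges.
F = 2 − V + E = 2 − 56 + 94 = 40.

40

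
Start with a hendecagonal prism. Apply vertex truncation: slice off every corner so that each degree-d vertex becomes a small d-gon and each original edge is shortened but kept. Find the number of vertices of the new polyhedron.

The base solid has V = 22, E = 33, F = 13.
Truncation replaces each original edge-end by a new vertex, so V′ = 2E = 66.
Each original edge survives, and each old vertex of degree d contributes d new edges; summing degrees gives Σd = 2E, so E′ = E + 2E = 3E = 99.
Each original face survives and each original vertex becomes one new face: F′ = F + V = 35.

66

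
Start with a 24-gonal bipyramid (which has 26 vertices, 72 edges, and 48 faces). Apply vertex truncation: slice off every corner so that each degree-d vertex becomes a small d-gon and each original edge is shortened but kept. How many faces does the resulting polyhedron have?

74

Truncation replaces each original edge-end by a new vertex, so V′ = 2E = 144.
Each original edge survives, and each old vertex of degree d contributes d new edges; summing degrees gives Σd = 2E, so E′ = E + 2E = 3E = 216.
Each original face survives and each original vertex becomes one new face: F′ = F + V = 74.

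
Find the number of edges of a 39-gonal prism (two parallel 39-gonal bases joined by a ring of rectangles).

117

A prism on an n-gon has two n-gon bases and n rectangular sides: V = 2·39 = 78, E = 3·39 = 117, F = 39 + 2 = 41.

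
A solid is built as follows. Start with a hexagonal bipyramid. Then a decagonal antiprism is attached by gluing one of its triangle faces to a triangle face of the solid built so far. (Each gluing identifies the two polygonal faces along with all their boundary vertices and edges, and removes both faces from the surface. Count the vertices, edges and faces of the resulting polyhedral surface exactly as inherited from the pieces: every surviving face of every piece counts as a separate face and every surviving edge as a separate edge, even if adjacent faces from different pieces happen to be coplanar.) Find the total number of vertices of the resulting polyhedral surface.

25

A hexagonal bipyramid: V=8, E=18, F=12.
Attach a decagonal antiprism (V=20, E=40, F=22) along a 3-gon: merge 3 vertices and 3 edges, delete both glued faces → V=25, E=55, F=32.
Check: V − E + F = 25 − 55 + 32 = 2.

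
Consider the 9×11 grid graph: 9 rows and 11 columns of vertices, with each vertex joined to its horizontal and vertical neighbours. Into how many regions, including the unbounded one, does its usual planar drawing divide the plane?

81

The grid has V = 9·11 = 99 vertices and E = 9·10 + 11·8 = 178 edges.
F = 2 − V + E = 2 − 99 + 178 = 81.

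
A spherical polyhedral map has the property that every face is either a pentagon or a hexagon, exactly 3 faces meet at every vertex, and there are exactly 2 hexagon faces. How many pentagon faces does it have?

12

Let x be the number of pentagons; then F = 2 + x.
Edge–face incidences: 2E = 6·2 + 5·x = 12 + 5x.
Every vertex has degree 3, so 3V = 2E.
Euler: V − E + F = 2 ⇒ (2E)/3 − E + (2 + x) = 2.
Multiply by 6: 2·(2E) − 3·(2E) + 6·(2 + x) = 12, i.e. 12 + 6x − (12 + 5x) = 12.
Collecting terms: x = 12.
Then 2E = 12 + 5·12 = 72, so E = 36, V = 2E/3 = 24, F = 2 + 12 = 14.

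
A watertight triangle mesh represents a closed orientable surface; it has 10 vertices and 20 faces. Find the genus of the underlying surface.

1

Every face is a triangle, so 2E = 3·20 = 60, giving E = 30.
χ = V − E + F = 10 − 30 + 20 = 0.
For a closed orientable surface χ = 2 − 2g, so g = (2 − (0))/2 = 1.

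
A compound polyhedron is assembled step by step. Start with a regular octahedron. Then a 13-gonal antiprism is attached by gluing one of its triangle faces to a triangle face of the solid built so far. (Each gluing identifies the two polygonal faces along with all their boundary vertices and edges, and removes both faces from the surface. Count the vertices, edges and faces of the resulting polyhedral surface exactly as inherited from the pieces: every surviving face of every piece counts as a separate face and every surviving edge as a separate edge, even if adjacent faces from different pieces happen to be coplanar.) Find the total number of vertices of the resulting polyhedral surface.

29

A regular octahedron: V=6, E=12, F=8.
Attach a 13-gonal antiprism (V=26, E=52, F=28) along a 3-gon: merge 3 vertices and 3 edges, delete both glued faces → V=29, E=61, F=34.
Check: V − E + F = 29 − 61 + 34 = 2.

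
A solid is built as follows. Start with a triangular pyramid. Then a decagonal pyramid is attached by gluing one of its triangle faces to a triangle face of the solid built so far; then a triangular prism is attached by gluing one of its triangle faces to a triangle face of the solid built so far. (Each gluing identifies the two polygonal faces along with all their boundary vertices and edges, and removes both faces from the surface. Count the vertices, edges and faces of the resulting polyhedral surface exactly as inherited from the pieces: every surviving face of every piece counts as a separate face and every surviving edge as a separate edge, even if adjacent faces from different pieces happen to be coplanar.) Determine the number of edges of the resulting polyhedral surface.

29

A triangular pyramid: V=4, E=6, F=4.
Attach a decagonal pyramid (V=11, E=20, F=11) along a 3-gon: merge 3 vertices and 3 edges, delete both glued faces → V=12, E=23, F=13.
Attach a triangular prism (V=6, E=9, F=5) along a 3-gon: merge 3 vertices and 3 edges, delete both glued faces → V=15, E=29, F=16.
Check: V − E + F = 15 − 29 + 16 = 2.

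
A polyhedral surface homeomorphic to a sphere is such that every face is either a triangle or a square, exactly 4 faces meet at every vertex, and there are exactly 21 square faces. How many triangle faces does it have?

8

Let x be the number of triangles; then F = 21 + x.
Edge–face incidences: 2E = 4·21 + 3·x = 84 + 3x.
Every vertex has degree 4, so 4V = 2E.
Euler: V − E + F = 2 ⇒ (2E)/4 − E + (21 + x) = 2.
Multiply by 8: 2·(2E) − 4·(2E) + 8·(21 + x) = 16, i.e. 168 + 8x − 2·(84 + 3x) = 16.
Collecting terms: 2x = 16, so x = 8.
Then 2E = 84 + 3·8 = 108, so E = 54, V = 2E/4 = 27, F = 21 + 8 = 29.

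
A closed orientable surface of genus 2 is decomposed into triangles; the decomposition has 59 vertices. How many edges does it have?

χ = 2 − 2·2 = -2, and every face is a triangle so 3F = 2E.
V − E + F = -2 with E = 3F/2 gives 59 − (3/2 − 1)·F = -2, so F = 122 and E = 183.

183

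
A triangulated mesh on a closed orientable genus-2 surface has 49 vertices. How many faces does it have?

102

χ = 2 − 2·2 = -2, and every face is a triangle so 3F = 2E.
V − E + F = -2 with E = 3F/2 gives 49 − (3/2 − 1)·F = -2, so F = 102 and E = 153.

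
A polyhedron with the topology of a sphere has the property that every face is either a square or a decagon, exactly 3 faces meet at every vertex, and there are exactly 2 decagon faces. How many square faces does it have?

Let x be the number of squares; then F = 2 + x.
Edge–face incidences: 2E = 10·2 + 4·x = 20 + 4x.
Every vertex has degree 3, so 3V = 2E.
Euler: V − E + F = 2 ⇒ (2E)/3 − E + (2 + x) = 2.
Multiply by 6: 2·(2E) − 3·(2E) + 6·(2 + x) = 12, i.e. 12 + 6x − (20 + 4x) = 12.
Collecting terms: 2x − 8 = 12, so 2x = 20, so x = 10.
Then 2E = 20 + 4·10 = 60, so E = 30, V = 2E/3 = 20, F = 2 + 10 = 12.

10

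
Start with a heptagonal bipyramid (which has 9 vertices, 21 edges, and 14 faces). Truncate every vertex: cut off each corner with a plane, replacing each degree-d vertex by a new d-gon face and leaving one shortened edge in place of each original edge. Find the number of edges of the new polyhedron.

Truncation replaces each original edge-end by a new vertex, so V′ = 2E = 42.
Each original edge survives, and each old vertex of degree d contributes d new edges; summing degrees gives Σd = 2E, so E′ = E + 2E = 3E = 63.
Each original face survives and each original vertex becomes one new face: F′ = F + V = 23.

63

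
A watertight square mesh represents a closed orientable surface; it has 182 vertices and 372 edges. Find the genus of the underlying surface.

Every face is a square and each edge borders two faces, so 4F = 2·372, giving F = 186.
χ = V − E + F = 182 − 372 + 186 = -4.
For a closed orientable surface χ = 2 − 2g, so g = (2 − (-4))/2 = 3.

3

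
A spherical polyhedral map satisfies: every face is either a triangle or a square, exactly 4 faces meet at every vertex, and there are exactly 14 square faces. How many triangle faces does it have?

Let x be the number of triangles; then F = 14 + x.
Edge–face incidences: 2E = 4·14 + 3·x = 56 + 3x.
Every vertex has degree 4, so 4V = 2E.
Euler: V − E + F = 2 ⇒ (2E)/4 − E + (14 + x) = 2.
Multiply by 8: 2·(2E) − 4·(2E) + 8·(14 + x) = 16, i.e. 112 + 8x − 2·(56 + 3x) = 16.
Collecting terms: 2x = 16, so x = 8.
Then 2E = 56 + 3·8 = 80, so E = 40, V = 2E/4 = 20, F = 14 + 8 = 22.

8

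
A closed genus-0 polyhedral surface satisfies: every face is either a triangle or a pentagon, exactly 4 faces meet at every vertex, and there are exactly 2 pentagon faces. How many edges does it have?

20

Let x be the number of triangles; then F = 2 + x.
Edge–face incidences: 2E = 5·2 + 3·x = 10 + 3x.
Every vertex has degree 4, so 4V = 2E.
Euler: V − E + F = 2 ⇒ (2E)/4 − E + (2 + x) = 2.
Multiply by 8: 2·(2E) − 4·(2E) + 8·(2 + x) = 16, i.e. 16 + 8x − 2·(10 + 3x) = 16.
Collecting terms: 2x − 4 = 16, so 2x = 20, so x = 10.
Then 2E = 10 + 3·10 = 40, so E = 20, V = 2E/4 = 10, F = 2 + 10 = 12.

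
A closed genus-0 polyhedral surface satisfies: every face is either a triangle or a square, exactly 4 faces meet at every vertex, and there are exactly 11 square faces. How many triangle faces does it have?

8

Let x be the number of triangles; then F = 11 + x.
Edge–face incidences: 2E = 4·11 + 3·x = 44 + 3x.
Every vertex has degree 4, so 4V = 2E.
Euler: V − E + F = 2 ⇒ (2E)/4 − E + (11 + x) = 2.
Multiply by 8: 2·(2E) − 4·(2E) + 8·(11 + x) = 16, i.e. 88 + 8x − 2·(44 + 3x) = 16.
Collecting terms: 2x = 16, so x = 8.
Then 2E = 44 + 3·8 = 68, so E = 34, V = 2E/4 = 17, F = 11 + 8 = 19.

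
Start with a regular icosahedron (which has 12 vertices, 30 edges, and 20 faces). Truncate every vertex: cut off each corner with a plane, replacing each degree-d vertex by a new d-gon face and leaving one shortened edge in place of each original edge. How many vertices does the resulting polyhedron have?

60

Truncation replaces each original edge-end by a new vertex, so V′ = 2E = 60.
Each original edge survives, and each old vertex of degree d contributes d new edges; summing degrees gives Σd = 2E, so E′ = E + 2E = 3E = 90.
Each original face survives and each original vertex becomes one new face: F′ = F + V = 32.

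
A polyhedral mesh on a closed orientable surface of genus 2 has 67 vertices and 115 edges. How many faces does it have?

46

For a closed orientable surface of genus 2, χ = 2 − 2·2 = -2.
F = -2 − V + E = -2 − 67 + 115 = 46.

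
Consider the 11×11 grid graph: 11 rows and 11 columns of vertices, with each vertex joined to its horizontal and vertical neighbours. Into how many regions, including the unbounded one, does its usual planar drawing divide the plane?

101

The grid has V = 11·11 = 121 vertices and E = 11·10 + 11·10 = 220 edges.
F = 2 − V + E = 2 − 121 + 220 = 101.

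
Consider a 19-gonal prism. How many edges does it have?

A prism on an n-gon has two n-gon bases and n rectangular sides: V = 2·19 = 38, E = 3·19 = 57, F = 19 + 2 = 21.

57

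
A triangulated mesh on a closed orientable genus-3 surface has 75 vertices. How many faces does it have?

158

χ = 2 − 2·3 = -4, and every face is a triangle so 3F = 2E.
V − E + F = -4 with E = 3F/2 gives 75 − (3/2 − 1)·F = -4, so F = 158 and E = 237.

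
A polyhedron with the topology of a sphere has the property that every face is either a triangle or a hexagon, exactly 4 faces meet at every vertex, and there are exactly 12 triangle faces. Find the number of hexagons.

Let x be the number of hexagons; then F = 12 + x.
Edge–face incidences: 2E = 3·12 + 6·x = 36 + 6x.
Every vertex has degree 4, so 4V = 2E.
Euler: V − E + F = 2 ⇒ (2E)/4 − E + (12 + x) = 2.
Multiply by 8: 2·(2E) − 4·(2E) + 8·(12 + x) = 16, i.e. 96 + 8x − 2·(36 + 6x) = 16.
Collecting terms: −4x + 24 = 16, so −4x = −8, so x = 2.
Then 2E = 36 + 6·2 = 48, so E = 24, V = 2E/4 = 12, F = 12 + 2 = 14.

2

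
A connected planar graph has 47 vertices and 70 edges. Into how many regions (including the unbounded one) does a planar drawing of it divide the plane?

Euler's formula for a connected plane graph: V − E + F = 2, so F = 2 − 47 + 70 = 25.

25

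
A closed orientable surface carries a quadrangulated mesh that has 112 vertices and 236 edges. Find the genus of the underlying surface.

Every face is a square and each edge borders two faces, so 4F = 2·236, giving F = 118.
χ = V − E + F = 112 − 236 + 118 = -6.
For a closed orientable surface χ = 2 − 2g, so g = (2 − (-6))/2 = 4.

4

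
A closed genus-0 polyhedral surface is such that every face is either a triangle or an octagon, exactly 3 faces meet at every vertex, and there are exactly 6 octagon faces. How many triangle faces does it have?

8

Let x be the number of triangles; then F = 6 + x.
Edge–face incidences: 2E = 8·6 + 3·x = 48 + 3x.
Every vertex has degree 3, so 3V = 2E.
Euler: V − E + F = 2 ⇒ (2E)/3 − E + (6 + x) = 2.
Multiply by 6: 2·(2E) − 3·(2E) + 6·(6 + x) = 12, i.e. 36 + 6x − (48 + 3x) = 12.
Collecting terms: 3x − 12 = 12, so 3x = 24, so x = 8.
Then 2E = 48 + 3·8 = 72, so E = 36, V = 2E/3 = 24, F = 6 + 8 = 14.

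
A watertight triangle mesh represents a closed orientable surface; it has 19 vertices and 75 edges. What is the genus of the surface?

4

Every face is a triangle and each edge borders two faces, so 3F = 2·75, giving F = 50.
χ = V − E + F = 19 − 75 + 50 = -6.
For a closed orientable surface χ = 2 − 2g, so g = (2 − (-6))/2 = 4.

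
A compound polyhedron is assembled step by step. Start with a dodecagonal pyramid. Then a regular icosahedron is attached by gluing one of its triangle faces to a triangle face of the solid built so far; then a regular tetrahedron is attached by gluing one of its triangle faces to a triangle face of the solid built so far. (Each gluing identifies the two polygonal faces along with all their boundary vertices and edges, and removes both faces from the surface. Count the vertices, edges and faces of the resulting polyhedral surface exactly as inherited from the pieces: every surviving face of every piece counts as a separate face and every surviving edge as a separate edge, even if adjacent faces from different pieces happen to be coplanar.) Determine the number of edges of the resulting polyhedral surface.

54

A dodecagonal pyramid: V=13, E=24, F=13.
Attach a regular icosahedron (V=12, E=30, F=20) along a 3-gon: merge 3 vertices and 3 edges, delete both glued faces → V=22, E=51, F=31.
Attach a regular tetrahedron (V=4, E=6, F=4) along a 3-gon: merge 3 vertices and 3 edges, delete both glued faces → V=23, E=54, F=33.
Check: V − E + F = 23 − 54 + 33 = 2.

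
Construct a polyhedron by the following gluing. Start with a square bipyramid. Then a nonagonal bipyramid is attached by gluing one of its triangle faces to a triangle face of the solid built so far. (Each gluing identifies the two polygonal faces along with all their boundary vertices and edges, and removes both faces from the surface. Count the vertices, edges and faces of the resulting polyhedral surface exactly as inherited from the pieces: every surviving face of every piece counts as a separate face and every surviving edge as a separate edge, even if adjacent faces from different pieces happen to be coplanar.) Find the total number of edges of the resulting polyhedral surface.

36

A square bipyramid: V=6, E=12, F=8.
Attach a nonagonal bipyramid (V=11, E=27, F=18) along a 3-gon: merge 3 vertices and 3 edges, delete both glued faces → V=14, E=36, F=24.
Check: V − E + F = 14 − 36 + 24 = 2.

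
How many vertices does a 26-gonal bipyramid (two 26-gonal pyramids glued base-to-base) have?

A bipyramid over an n-gon has 2n triangular faces and n + 2 vertices: V = 26 + 2 = 28, E = 3·26 = 78, F = 2·26 = 52.

28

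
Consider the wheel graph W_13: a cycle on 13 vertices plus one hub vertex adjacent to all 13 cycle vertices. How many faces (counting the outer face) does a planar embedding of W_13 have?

14

W_13 has V = 13 + 1 = 14 vertices and E = 2·13 = 26 edges.
By Euler's formula F = 2 − V + E = 2 − 14 + 26 = 14.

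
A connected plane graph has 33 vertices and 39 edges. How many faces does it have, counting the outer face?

8

Euler's formula for a connected plane graph: V − E + F = 2, so F = 2 − 33 + 39 = 8.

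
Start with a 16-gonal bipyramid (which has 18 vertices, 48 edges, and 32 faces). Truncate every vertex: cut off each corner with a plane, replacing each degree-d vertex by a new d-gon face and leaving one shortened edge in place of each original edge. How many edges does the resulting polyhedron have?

Truncation replaces each original edge-end by a new vertex, so V′ = 2E = 96.
Each original edge survives, and each old vertex of degree d contributes d new edges; summing degrees gives Σd = 2E, so E′ = E + 2E = 3E = 144.
Each original face survives and each original vertex becomes one new face: F′ = F + V = 50.

144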